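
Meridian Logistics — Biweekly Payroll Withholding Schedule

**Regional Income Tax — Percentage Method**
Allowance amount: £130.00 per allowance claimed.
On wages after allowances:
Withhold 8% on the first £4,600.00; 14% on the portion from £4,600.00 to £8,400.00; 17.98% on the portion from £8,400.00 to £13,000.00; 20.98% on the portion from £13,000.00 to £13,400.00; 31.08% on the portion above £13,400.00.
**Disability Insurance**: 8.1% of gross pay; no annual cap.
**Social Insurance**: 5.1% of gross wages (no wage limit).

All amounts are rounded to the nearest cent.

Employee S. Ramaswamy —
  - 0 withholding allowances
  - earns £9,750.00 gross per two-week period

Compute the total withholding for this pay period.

£2,429.73

Regional Income Tax: taxable = £9,750.00
  £900.00 + 17.98% × (£9,750.00 − £8,400.00) = £900.00 + 17.98% × £1,350.00 = £1,142.73
Disability Insurance: 8.1% × £9,750.00 = £789.75
Social Insurance: 5.1% × £9,750.00 = £497.25
Total: £1,142.73 + £789.75 + £497.25 = £2,429.73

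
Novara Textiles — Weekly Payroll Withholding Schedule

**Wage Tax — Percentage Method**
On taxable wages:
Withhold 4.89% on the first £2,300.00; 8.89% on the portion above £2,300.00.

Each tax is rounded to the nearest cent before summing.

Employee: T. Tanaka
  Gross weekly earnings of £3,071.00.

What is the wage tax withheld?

Wage Tax: taxable = £3,071.00
  £112.47 + 8.89% × (£3,071.00 − £2,300.00) = £112.47 + 8.89% × £771.00 = £181.01

£181.01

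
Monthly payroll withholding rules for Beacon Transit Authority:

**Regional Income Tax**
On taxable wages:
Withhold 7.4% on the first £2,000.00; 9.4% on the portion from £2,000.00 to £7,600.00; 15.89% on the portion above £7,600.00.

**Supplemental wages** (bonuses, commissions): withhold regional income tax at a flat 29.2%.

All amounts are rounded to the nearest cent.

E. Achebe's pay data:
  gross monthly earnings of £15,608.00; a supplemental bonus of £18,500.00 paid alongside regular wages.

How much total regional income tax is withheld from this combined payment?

£7,348.87

Regional Income Tax: taxable = £15,608.00
  £674.40 + 15.89% × (£15,608.00 − £7,600.00) = £674.40 + 15.89% × £8,008.00 = £1,946.87
Supplemental (29.2% flat on bonus): 29.2% × £18,500.00 = £5,402.00
Total regional income tax: £1,946.87 + £5,402.00 = £7,348.87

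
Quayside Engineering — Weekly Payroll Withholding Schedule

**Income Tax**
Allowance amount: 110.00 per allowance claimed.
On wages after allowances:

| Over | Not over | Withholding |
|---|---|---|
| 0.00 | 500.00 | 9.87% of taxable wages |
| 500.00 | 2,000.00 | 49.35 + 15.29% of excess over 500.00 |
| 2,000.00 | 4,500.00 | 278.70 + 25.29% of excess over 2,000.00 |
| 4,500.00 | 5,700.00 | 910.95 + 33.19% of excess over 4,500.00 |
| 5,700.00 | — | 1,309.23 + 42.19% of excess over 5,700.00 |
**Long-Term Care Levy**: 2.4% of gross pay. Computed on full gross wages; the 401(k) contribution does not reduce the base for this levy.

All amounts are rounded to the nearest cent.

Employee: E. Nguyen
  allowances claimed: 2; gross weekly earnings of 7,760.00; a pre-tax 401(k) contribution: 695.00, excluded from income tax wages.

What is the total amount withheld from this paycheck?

1,978.55

Income Tax: taxable = 7,760.00 − 695.00 − 2×110.00 = 6,845.00
  1,309.23 + 42.19% × (6,845.00 − 5,700.00) = 1,309.23 + 42.19% × 1,145.00 = 1,792.31
Long-Term Care Levy: 2.4% × 7,760.00 = 186.24
Total: 1,792.31 + 186.24 = 1,978.55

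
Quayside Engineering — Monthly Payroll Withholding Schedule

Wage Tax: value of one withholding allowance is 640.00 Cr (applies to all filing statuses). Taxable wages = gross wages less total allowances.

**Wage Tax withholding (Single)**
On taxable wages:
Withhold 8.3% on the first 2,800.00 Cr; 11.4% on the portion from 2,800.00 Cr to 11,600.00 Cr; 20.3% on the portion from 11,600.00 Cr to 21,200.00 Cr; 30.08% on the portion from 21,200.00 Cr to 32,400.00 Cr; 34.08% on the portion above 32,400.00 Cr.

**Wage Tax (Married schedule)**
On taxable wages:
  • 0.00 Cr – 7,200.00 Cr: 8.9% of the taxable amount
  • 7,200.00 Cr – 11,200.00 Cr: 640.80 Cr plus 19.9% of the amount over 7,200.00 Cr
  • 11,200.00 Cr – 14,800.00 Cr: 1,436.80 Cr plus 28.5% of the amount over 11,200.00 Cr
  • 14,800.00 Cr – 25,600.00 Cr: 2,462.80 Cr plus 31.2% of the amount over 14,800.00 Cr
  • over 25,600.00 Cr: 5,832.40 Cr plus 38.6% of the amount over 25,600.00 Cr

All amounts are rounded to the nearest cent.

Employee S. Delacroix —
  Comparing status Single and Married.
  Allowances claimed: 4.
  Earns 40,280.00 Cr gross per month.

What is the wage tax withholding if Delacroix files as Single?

8,366.42 Cr

Wage Tax (Single): taxable = 40,280.00 Cr − 4×640.00 Cr = 37,720.00 Cr
  6,553.36 Cr + 34.08% × (37,720.00 Cr − 32,400.00 Cr) = 6,553.36 Cr + 34.08% × 5,320.00 Cr = 8,366.42 Cr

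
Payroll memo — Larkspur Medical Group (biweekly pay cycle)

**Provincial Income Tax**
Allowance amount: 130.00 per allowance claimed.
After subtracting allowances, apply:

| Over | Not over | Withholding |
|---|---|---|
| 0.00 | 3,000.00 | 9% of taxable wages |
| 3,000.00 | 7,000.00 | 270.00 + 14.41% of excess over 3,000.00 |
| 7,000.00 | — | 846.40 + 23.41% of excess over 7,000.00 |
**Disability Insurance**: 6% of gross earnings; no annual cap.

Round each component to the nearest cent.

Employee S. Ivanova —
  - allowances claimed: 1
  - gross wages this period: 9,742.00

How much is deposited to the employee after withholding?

7,699.61

Provincial Income Tax: taxable = 9,742.00 − 1×130.00 = 9,612.00
  846.40 + 23.41% × (9,612.00 − 7,000.00) = 846.40 + 23.41% × 2,612.00 = 1,457.87
Disability Insurance: 6% × 9,742.00 = 584.52
Total withheld: 1,457.87 + 584.52 = 2,042.39
Net pay: 9,742.00 − 2,042.39 = 7,699.61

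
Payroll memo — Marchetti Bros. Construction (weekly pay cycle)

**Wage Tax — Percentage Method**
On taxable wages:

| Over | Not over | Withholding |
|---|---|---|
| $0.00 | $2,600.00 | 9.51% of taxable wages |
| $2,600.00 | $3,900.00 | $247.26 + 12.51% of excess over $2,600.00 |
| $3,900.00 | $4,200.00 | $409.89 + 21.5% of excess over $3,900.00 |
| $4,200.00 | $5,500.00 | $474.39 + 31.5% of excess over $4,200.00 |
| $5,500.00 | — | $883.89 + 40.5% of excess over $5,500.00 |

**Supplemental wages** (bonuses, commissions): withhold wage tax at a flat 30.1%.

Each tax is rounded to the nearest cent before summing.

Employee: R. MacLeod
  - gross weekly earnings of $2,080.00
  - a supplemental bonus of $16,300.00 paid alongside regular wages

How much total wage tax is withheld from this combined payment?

$5,104.11

Wage Tax: taxable = $2,080.00
  9.51% × $2,080.00 = $197.81
Supplemental (30.1% flat on bonus): 30.1% × $16,300.00 = $4,906.30
Total wage tax: $197.81 + $4,906.30 = $5,104.11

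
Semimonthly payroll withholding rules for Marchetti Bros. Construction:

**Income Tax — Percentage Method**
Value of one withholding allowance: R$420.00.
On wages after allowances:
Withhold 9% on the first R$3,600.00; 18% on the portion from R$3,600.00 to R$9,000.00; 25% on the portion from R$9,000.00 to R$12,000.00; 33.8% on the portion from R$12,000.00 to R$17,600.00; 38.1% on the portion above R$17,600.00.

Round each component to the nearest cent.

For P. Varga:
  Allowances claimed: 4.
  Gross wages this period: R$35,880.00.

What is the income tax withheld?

R$10,263.40

Income Tax: taxable = R$35,880.00 − 4×R$420.00 = R$34,200.00
  R$3,938.80 + 38.1% × (R$34,200.00 − R$17,600.00) = R$3,938.80 + 38.1% × R$16,600.00 = R$10,263.40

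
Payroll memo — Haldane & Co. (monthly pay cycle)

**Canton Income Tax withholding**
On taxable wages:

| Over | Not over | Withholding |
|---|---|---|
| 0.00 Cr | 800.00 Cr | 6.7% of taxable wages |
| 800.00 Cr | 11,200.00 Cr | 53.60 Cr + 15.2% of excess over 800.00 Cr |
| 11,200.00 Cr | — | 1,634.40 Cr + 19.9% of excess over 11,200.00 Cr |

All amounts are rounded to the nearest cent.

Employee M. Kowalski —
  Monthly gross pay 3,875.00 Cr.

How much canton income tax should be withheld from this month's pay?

Canton Income Tax: taxable = 3,875.00 Cr
  53.60 Cr + 15.2% × (3,875.00 Cr − 800.00 Cr) = 53.60 Cr + 15.2% × 3,075.00 Cr = 521.00 Cr

521.00 Cr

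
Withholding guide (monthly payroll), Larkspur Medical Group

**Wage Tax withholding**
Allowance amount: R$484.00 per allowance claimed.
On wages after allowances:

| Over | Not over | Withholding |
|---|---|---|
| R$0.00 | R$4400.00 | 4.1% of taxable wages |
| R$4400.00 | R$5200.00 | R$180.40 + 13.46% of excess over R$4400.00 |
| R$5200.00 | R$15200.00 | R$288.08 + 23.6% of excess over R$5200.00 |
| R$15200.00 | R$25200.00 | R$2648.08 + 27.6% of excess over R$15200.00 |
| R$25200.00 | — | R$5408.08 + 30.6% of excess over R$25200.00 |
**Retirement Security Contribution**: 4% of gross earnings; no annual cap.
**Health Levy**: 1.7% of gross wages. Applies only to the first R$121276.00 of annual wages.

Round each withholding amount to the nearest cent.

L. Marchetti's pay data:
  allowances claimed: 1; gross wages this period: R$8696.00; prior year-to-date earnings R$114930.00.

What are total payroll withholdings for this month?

Wage Tax: taxable = R$8696.00 − 1×R$484.00 = R$8212.00
  R$288.08 + 23.6% × (R$8212.00 − R$5200.00) = R$288.08 + 23.6% × R$3012.00 = R$998.91
Retirement Security Contribution: 4% × R$8696.00 = R$347.84
Health Levy: cap R$121276.00 − YTD R$114930.00 = R$6346.00 subject; 1.7% × R$6346.00 = R$107.88
Total: R$998.91 + R$347.84 + R$107.88 = R$1454.63

R$1454.63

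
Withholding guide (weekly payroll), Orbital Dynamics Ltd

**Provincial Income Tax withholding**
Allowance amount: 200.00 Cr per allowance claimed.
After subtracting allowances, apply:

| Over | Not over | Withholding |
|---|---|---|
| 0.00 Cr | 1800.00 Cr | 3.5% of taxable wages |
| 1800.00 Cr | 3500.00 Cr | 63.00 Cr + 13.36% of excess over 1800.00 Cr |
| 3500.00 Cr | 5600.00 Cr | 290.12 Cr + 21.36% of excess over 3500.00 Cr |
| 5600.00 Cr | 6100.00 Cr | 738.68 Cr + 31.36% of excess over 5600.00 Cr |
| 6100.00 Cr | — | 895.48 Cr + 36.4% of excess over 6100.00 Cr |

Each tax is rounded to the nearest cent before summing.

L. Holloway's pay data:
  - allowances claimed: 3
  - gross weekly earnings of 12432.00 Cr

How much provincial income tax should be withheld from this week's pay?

2981.93 Cr

Provincial Income Tax: taxable = 12432.00 Cr − 3×200.00 Cr = 11832.00 Cr
  895.48 Cr + 36.4% × (11832.00 Cr − 6100.00 Cr) = 895.48 Cr + 36.4% × 5732.00 Cr = 2981.93 Cr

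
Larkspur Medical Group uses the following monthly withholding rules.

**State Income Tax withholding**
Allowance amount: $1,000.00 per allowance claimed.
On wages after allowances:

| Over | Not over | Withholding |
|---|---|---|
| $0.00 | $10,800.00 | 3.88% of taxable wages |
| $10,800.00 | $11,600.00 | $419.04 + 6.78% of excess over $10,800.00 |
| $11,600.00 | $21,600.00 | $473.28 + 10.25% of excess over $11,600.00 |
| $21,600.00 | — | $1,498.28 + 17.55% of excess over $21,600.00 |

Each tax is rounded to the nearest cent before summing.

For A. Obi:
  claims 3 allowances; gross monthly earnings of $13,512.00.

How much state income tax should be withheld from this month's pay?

State Income Tax: taxable = $13,512.00 − 3×$1,000.00 = $10,512.00
  3.88% × $10,512.00 = $407.87

$407.87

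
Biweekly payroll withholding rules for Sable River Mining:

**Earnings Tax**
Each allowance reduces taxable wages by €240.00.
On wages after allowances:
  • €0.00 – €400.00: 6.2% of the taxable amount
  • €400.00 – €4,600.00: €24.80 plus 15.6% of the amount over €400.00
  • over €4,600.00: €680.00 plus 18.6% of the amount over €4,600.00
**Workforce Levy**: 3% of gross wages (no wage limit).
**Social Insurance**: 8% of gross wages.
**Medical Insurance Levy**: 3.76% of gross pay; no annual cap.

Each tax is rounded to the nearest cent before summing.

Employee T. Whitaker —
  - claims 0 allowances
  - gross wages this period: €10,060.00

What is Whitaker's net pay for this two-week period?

Earnings Tax: taxable = €10,060.00
  €680.00 + 18.6% × (€10,060.00 − €4,600.00) = €680.00 + 18.6% × €5,460.00 = €1,695.56
Workforce Levy: 3% × €10,060.00 = €301.80
Social Insurance: 8% × €10,060.00 = €804.80
Medical Insurance Levy: 3.76% × €10,060.00 = €378.26
Total withheld: €1,695.56 + €301.80 + €804.80 + €378.26 = €3,180.42
Net pay: €10,060.00 − €3,180.42 = €6,879.58

€6,879.58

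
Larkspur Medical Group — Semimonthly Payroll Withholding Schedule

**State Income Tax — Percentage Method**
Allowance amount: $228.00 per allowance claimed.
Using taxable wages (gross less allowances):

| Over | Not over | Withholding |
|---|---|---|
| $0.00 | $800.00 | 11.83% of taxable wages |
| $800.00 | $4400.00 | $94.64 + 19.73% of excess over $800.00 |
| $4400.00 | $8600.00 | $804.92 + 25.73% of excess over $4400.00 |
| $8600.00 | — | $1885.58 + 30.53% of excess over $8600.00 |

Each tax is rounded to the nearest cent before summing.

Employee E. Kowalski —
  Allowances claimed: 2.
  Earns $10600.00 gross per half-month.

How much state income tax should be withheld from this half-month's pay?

State Income Tax: taxable = $10600.00 − 2×$228.00 = $10144.00
  $1885.58 + 30.53% × ($10144.00 − $8600.00) = $1885.58 + 30.53% × $1544.00 = $2356.96

$2356.96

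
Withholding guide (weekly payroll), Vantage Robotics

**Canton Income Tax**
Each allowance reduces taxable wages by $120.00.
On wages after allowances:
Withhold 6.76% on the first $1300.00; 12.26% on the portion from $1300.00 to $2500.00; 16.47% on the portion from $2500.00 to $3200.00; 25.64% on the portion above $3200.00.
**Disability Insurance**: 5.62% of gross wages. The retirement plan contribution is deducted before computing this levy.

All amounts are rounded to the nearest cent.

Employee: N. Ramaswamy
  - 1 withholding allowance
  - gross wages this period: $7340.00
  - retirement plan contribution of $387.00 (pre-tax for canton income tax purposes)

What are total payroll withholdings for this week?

Canton Income Tax: taxable = $7340.00 − $387.00 − 1×$120.00 = $6833.00
  $350.29 + 25.64% × ($6833.00 − $3200.00) = $350.29 + 25.64% × $3633.00 = $1281.79
Disability Insurance: 5.62% × $6953.00 = $390.76
Total: $1281.79 + $390.76 = $1672.55

$1672.55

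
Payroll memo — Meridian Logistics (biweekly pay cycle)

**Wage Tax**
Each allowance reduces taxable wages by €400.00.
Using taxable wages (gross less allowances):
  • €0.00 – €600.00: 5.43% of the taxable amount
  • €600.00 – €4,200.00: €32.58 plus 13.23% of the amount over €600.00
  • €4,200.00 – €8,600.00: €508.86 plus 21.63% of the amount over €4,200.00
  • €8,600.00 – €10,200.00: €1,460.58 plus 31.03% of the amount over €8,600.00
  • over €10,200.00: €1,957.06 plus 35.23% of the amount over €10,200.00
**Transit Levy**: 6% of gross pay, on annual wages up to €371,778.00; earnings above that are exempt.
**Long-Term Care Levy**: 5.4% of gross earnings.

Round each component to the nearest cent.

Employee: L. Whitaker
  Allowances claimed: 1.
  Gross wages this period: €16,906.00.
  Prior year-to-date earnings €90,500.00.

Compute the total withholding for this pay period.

€6,105.94

Wage Tax: taxable = €16,906.00 − 1×€400.00 = €16,506.00
  €1,957.06 + 35.23% × (€16,506.00 − €10,200.00) = €1,957.06 + 35.23% × €6,306.00 = €4,178.66
Transit Levy: 6% × €16,906.00 = €1,014.36
Long-Term Care Levy: 5.4% × €16,906.00 = €912.92
Total: €4,178.66 + €1,014.36 + €912.92 = €6,105.94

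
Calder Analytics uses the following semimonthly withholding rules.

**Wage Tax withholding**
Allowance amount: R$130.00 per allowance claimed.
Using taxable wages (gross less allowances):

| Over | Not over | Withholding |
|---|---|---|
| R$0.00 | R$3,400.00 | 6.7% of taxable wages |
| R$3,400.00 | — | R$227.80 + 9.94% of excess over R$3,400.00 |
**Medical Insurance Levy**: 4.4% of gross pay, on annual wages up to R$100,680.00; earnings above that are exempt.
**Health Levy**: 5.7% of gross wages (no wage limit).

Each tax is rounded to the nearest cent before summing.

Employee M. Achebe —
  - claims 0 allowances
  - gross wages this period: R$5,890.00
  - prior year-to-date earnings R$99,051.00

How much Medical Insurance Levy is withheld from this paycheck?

R$71.68

Medical Insurance Levy: cap R$100,680.00 − YTD R$99,051.00 = R$1,629.00 subject; 4.4% × R$1,629.00 = R$71.68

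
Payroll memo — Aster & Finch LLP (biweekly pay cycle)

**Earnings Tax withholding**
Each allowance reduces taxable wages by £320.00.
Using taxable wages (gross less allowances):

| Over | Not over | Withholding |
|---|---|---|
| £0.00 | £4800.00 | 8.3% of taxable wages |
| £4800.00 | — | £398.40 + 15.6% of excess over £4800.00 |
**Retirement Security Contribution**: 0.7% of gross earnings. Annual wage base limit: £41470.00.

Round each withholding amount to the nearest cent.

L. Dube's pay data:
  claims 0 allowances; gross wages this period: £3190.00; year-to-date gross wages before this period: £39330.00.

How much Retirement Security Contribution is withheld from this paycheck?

£14.98

Retirement Security Contribution: cap £41470.00 − YTD £39330.00 = £2140.00 subject; 0.7% × £2140.00 = £14.98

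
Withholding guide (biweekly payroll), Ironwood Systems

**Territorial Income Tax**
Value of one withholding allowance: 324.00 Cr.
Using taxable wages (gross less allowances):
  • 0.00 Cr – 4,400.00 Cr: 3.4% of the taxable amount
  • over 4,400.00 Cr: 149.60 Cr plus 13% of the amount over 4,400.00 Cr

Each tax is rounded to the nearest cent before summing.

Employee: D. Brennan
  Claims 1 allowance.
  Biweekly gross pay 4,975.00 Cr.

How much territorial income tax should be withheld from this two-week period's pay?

Territorial Income Tax: taxable = 4,975.00 Cr − 1×324.00 Cr = 4,651.00 Cr
  149.60 Cr + 13% × (4,651.00 Cr − 4,400.00 Cr) = 149.60 Cr + 13% × 251.00 Cr = 182.23 Cr

182.23 Cr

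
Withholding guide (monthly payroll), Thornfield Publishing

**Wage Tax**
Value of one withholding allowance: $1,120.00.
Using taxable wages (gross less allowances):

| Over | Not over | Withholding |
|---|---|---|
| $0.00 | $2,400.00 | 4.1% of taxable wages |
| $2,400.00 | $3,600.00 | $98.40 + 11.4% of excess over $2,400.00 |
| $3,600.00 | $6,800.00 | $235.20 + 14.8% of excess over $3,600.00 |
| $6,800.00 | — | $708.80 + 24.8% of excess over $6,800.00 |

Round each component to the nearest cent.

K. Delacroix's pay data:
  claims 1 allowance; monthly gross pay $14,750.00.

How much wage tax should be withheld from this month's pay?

$2,402.64

Wage Tax: taxable = $14,750.00 − 1×$1,120.00 = $13,630.00
  $708.80 + 24.8% × ($13,630.00 − $6,800.00) = $708.80 + 24.8% × $6,830.00 = $2,402.64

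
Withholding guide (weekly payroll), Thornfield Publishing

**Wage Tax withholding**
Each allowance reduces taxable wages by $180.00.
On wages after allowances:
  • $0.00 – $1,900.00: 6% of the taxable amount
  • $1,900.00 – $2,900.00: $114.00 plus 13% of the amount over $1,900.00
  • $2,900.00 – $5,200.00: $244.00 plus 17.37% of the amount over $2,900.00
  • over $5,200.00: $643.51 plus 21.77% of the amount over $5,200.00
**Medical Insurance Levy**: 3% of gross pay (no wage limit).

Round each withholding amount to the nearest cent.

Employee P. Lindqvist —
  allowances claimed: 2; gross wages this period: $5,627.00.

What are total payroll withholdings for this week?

$826.91

Wage Tax: taxable = $5,627.00 − 2×$180.00 = $5,267.00
  $643.51 + 21.77% × ($5,267.00 − $5,200.00) = $643.51 + 21.77% × $67.00 = $658.10
Medical Insurance Levy: 3% × $5,627.00 = $168.81
Total: $658.10 + $168.81 = $826.91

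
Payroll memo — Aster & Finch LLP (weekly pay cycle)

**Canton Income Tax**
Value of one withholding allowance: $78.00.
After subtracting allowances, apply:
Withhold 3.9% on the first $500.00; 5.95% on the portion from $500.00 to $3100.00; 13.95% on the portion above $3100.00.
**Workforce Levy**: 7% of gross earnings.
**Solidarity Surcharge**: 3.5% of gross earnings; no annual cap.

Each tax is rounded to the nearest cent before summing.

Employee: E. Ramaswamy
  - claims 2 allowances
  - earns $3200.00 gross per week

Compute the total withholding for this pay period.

$506.87

Canton Income Tax: taxable = $3200.00 − 2×$78.00 = $3044.00
  $19.50 + 5.95% × ($3044.00 − $500.00) = $19.50 + 5.95% × $2544.00 = $170.87
Workforce Levy: 7% × $3200.00 = $224.00
Solidarity Surcharge: 3.5% × $3200.00 = $112.00
Total: $170.87 + $224.00 + $112.00 = $506.87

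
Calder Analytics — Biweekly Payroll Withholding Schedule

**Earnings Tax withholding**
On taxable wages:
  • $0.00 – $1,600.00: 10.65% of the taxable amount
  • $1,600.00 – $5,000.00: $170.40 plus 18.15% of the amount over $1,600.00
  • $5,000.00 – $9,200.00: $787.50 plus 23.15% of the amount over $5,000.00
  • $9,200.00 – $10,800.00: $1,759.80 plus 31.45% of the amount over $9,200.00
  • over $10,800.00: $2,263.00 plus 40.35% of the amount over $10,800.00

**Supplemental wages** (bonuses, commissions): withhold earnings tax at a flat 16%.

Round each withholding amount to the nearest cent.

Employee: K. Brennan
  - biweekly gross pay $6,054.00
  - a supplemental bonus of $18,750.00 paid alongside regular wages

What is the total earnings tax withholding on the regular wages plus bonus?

Earnings Tax: taxable = $6,054.00
  $787.50 + 23.15% × ($6,054.00 − $5,000.00) = $787.50 + 23.15% × $1,054.00 = $1,031.50
Supplemental (16% flat on bonus): 16% × $18,750.00 = $3,000.00
Total earnings tax: $1,031.50 + $3,000.00 = $4,031.50

$4,031.50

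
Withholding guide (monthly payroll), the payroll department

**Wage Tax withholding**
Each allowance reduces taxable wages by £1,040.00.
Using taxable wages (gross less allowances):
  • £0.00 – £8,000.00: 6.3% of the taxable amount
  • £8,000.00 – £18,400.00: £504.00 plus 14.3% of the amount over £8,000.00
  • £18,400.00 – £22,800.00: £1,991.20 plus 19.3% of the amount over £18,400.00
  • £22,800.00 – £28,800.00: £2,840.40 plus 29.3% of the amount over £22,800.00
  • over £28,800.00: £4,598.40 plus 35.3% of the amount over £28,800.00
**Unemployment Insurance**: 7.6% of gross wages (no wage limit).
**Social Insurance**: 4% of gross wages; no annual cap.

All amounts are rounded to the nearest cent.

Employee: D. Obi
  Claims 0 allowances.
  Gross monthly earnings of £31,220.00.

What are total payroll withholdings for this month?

£9,074.18

Wage Tax: taxable = £31,220.00
  £4,598.40 + 35.3% × (£31,220.00 − £28,800.00) = £4,598.40 + 35.3% × £2,420.00 = £5,452.66
Unemployment Insurance: 7.6% × £31,220.00 = £2,372.72
Social Insurance: 4% × £31,220.00 = £1,248.80
Total: £5,452.66 + £2,372.72 + £1,248.80 = £9,074.18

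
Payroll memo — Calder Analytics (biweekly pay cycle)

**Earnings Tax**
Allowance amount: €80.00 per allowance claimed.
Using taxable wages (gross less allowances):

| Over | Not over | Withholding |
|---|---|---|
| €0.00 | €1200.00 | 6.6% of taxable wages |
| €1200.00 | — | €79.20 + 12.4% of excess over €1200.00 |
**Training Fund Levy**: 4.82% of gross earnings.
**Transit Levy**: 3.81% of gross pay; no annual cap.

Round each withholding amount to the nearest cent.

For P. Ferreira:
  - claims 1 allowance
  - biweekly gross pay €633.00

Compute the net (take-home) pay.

€541.87

Earnings Tax: taxable = €633.00 − 1×€80.00 = €553.00
  6.6% × €553.00 = €36.50
Training Fund Levy: 4.82% × €633.00 = €30.51
Transit Levy: 3.81% × €633.00 = €24.12
Total withheld: €36.50 + €30.51 + €24.12 = €91.13
Net pay: €633.00 − €91.13 = €541.87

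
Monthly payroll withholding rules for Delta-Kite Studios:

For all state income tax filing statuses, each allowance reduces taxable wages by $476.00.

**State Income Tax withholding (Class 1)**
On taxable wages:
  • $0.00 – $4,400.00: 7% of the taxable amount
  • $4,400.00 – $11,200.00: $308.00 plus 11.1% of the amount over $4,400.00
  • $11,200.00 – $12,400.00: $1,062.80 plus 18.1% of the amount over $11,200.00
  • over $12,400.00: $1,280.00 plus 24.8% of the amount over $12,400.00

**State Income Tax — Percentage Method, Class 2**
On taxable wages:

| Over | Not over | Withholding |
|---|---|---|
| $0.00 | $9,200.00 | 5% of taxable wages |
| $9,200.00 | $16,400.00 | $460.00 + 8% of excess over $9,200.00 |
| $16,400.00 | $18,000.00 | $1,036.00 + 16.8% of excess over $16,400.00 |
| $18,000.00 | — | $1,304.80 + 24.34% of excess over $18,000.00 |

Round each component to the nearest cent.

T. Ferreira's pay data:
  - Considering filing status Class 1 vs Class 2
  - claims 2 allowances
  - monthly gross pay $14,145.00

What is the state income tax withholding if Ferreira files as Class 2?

$779.44

State Income Tax (Class 2): taxable = $14,145.00 − 2×$476.00 = $13,193.00
  $460.00 + 8% × ($13,193.00 − $9,200.00) = $460.00 + 8% × $3,993.00 = $779.44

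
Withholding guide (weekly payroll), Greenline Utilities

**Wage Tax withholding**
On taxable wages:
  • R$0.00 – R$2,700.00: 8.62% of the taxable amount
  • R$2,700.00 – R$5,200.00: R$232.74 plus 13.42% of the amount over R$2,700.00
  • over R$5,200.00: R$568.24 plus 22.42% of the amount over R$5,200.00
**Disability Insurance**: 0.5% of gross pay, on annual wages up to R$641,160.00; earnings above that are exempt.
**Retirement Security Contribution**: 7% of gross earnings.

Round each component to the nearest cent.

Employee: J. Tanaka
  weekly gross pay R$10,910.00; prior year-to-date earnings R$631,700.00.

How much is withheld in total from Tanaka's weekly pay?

Wage Tax: taxable = R$10,910.00
  R$568.24 + 22.42% × (R$10,910.00 − R$5,200.00) = R$568.24 + 22.42% × R$5,710.00 = R$1,848.42
Disability Insurance: cap R$641,160.00 − YTD R$631,700.00 = R$9,460.00 subject; 0.5% × R$9,460.00 = R$47.30
Retirement Security Contribution: 7% × R$10,910.00 = R$763.70
Total: R$1,848.42 + R$47.30 + R$763.70 = R$2,659.42

R$2,659.42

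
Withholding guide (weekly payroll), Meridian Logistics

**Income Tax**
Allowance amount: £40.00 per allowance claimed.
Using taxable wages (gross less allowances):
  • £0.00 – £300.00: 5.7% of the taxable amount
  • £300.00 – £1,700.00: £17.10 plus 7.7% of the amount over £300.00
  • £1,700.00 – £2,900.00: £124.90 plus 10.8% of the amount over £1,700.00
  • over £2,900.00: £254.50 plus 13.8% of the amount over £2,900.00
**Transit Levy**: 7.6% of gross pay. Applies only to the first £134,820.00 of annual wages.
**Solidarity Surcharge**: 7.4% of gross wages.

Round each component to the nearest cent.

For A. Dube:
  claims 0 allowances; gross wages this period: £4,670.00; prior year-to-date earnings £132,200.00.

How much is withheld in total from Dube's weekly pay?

£1,043.46

Income Tax: taxable = £4,670.00
  £254.50 + 13.8% × (£4,670.00 − £2,900.00) = £254.50 + 13.8% × £1,770.00 = £498.76
Transit Levy: cap £134,820.00 − YTD £132,200.00 = £2,620.00 subject; 7.6% × £2,620.00 = £199.12
Solidarity Surcharge: 7.4% × £4,670.00 = £345.58
Total: £498.76 + £199.12 + £345.58 = £1,043.46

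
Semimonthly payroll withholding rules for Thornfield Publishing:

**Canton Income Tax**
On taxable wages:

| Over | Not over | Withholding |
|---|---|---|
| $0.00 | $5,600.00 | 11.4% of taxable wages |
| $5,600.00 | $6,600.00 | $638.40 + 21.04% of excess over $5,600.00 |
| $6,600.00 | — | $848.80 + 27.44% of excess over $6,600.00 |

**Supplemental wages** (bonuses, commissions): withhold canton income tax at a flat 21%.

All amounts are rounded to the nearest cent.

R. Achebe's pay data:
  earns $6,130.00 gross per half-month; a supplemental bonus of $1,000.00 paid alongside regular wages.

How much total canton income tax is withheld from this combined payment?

$959.91

Canton Income Tax: taxable = $6,130.00
  $638.40 + 21.04% × ($6,130.00 − $5,600.00) = $638.40 + 21.04% × $530.00 = $749.91
Supplemental (21% flat on bonus): 21% × $1,000.00 = $210.00
Total canton income tax: $749.91 + $210.00 = $959.91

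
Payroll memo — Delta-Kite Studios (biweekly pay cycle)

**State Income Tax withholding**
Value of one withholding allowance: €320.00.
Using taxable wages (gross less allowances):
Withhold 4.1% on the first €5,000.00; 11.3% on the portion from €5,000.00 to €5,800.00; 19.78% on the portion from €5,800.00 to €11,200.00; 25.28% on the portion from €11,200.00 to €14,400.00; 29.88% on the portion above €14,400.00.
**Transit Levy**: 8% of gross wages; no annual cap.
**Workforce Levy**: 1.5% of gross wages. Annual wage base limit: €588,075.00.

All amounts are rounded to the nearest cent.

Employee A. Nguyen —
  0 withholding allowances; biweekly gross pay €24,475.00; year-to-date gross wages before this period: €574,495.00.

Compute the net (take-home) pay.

€17,130.41

State Income Tax: taxable = €24,475.00
  €2,172.48 + 29.88% × (€24,475.00 − €14,400.00) = €2,172.48 + 29.88% × €10,075.00 = €5,182.89
Transit Levy: 8% × €24,475.00 = €1,958.00
Workforce Levy: cap €588,075.00 − YTD €574,495.00 = €13,580.00 subject; 1.5% × €13,580.00 = €203.70
Total withheld: €5,182.89 + €1,958.00 + €203.70 = €7,344.59
Net pay: €24,475.00 − €7,344.59 = €17,130.41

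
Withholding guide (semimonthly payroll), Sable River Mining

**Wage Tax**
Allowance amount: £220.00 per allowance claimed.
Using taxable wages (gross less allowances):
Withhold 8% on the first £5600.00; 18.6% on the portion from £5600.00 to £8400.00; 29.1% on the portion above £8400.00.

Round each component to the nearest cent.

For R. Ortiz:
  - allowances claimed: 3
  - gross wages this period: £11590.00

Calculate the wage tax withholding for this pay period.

£1705.03

Wage Tax: taxable = £11590.00 − 3×£220.00 = £10930.00
  £968.80 + 29.1% × (£10930.00 − £8400.00) = £968.80 + 29.1% × £2530.00 = £1705.03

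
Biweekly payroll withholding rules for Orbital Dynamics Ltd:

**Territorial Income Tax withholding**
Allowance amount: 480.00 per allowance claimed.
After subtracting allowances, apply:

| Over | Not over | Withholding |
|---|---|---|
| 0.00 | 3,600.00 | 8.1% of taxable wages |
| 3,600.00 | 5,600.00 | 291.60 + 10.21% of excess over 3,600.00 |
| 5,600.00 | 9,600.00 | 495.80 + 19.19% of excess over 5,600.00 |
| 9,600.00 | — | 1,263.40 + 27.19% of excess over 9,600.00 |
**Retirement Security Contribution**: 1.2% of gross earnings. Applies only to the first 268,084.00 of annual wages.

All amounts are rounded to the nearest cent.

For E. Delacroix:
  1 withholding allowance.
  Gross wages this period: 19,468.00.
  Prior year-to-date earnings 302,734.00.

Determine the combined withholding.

Territorial Income Tax: taxable = 19,468.00 − 1×480.00 = 18,988.00
  1,263.40 + 27.19% × (18,988.00 − 9,600.00) = 1,263.40 + 27.19% × 9,388.00 = 3,816.00
Retirement Security Contribution: YTD 302,734.00 ≥ cap 268,084.00 → 0.00
Total: 3,816.00 + 0.00 = 3,816.00

3,816.00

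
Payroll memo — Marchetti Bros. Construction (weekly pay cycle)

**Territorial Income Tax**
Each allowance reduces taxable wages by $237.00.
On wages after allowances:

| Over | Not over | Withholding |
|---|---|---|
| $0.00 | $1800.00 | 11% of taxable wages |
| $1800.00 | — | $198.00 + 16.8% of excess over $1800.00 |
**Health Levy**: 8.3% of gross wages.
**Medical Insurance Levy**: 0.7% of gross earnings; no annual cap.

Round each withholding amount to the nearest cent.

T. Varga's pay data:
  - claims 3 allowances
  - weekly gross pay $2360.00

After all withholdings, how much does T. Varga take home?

Territorial Income Tax: taxable = $2360.00 − 3×$237.00 = $1649.00
  11% × $1649.00 = $181.39
Health Levy: 8.3% × $2360.00 = $195.88
Medical Insurance Levy: 0.7% × $2360.00 = $16.52
Total withheld: $181.39 + $195.88 + $16.52 = $393.79
Net pay: $2360.00 − $393.79 = $1966.21

$1966.21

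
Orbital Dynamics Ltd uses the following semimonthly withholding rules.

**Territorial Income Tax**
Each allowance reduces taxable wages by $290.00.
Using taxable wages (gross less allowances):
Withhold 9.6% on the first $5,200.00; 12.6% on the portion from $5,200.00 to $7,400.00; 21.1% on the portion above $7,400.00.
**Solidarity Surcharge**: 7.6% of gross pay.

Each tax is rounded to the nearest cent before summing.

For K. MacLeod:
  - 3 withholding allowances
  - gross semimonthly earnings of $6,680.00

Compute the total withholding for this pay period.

Territorial Income Tax: taxable = $6,680.00 − 3×$290.00 = $5,810.00
  $499.20 + 12.6% × ($5,810.00 − $5,200.00) = $499.20 + 12.6% × $610.00 = $576.06
Solidarity Surcharge: 7.6% × $6,680.00 = $507.68
Total: $576.06 + $507.68 = $1,083.74

$1,083.74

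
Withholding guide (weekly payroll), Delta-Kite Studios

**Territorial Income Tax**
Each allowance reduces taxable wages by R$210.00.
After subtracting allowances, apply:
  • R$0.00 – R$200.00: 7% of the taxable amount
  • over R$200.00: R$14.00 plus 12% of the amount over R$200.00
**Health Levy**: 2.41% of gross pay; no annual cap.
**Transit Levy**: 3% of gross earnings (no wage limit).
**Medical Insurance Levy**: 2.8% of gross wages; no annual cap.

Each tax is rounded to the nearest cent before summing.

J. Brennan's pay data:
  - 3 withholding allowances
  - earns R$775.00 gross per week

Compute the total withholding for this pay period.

R$73.78

Territorial Income Tax: taxable = R$775.00 − 3×R$210.00 = R$145.00
  7% × R$145.00 = R$10.15
Health Levy: 2.41% × R$775.00 = R$18.68
Transit Levy: 3% × R$775.00 = R$23.25
Medical Insurance Levy: 2.8% × R$775.00 = R$21.70
Total: R$10.15 + R$18.68 + R$23.25 + R$21.70 = R$73.78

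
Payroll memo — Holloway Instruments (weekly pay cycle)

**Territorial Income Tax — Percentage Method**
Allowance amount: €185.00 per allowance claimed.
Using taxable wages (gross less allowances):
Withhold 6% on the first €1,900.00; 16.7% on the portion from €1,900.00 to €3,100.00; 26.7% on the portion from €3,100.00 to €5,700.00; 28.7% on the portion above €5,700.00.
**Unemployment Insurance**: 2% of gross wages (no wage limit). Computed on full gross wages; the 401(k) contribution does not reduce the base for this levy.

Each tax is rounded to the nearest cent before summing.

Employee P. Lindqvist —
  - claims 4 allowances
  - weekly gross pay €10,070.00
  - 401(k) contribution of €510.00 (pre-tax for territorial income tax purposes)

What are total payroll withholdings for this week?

€2,105.44

Territorial Income Tax: taxable = €10,070.00 − €510.00 − 4×€185.00 = €8,820.00
  €1,008.60 + 28.7% × (€8,820.00 − €5,700.00) = €1,008.60 + 28.7% × €3,120.00 = €1,904.04
Unemployment Insurance: 2% × €10,070.00 = €201.40
Total: €1,904.04 + €201.40 = €2,105.44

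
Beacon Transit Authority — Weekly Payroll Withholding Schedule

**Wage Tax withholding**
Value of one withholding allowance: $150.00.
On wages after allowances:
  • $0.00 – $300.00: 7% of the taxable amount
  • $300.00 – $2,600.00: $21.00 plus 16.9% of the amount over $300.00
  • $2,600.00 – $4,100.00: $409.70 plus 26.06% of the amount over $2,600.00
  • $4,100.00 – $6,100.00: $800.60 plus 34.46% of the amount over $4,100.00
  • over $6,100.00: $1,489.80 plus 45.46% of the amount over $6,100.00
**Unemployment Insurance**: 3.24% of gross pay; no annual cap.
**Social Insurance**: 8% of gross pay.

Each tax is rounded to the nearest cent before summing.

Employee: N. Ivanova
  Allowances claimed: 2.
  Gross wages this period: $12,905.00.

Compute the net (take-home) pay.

Wage Tax: taxable = $12,905.00 − 2×$150.00 = $12,605.00
  $1,489.80 + 45.46% × ($12,605.00 − $6,100.00) = $1,489.80 + 45.46% × $6,505.00 = $4,446.97
Unemployment Insurance: 3.24% × $12,905.00 = $418.12
Social Insurance: 8% × $12,905.00 = $1,032.40
Total withheld: $4,446.97 + $418.12 + $1,032.40 = $5,897.49
Net pay: $12,905.00 − $5,897.49 = $7,007.51

$7,007.51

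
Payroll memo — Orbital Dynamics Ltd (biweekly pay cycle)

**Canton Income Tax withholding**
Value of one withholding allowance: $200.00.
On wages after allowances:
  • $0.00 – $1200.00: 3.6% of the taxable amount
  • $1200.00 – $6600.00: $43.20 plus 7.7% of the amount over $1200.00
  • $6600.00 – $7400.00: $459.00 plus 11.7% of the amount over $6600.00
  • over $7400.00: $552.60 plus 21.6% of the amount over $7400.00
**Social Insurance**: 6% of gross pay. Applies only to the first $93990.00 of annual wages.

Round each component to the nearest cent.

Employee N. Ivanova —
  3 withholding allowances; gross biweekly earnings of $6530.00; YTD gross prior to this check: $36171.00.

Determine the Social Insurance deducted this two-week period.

Social Insurance: 6% × $6530.00 = $391.80

$391.80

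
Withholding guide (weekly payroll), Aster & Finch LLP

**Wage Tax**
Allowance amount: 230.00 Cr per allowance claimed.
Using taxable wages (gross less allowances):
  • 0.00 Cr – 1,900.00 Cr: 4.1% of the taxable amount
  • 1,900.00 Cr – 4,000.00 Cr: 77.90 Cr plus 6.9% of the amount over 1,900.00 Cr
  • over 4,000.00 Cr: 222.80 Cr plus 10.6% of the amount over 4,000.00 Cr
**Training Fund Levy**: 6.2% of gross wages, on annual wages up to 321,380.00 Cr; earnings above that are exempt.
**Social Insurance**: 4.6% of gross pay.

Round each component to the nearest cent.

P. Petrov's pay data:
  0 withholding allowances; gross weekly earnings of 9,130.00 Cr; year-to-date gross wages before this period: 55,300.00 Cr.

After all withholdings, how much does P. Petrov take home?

Wage Tax: taxable = 9,130.00 Cr
  222.80 Cr + 10.6% × (9,130.00 Cr − 4,000.00 Cr) = 222.80 Cr + 10.6% × 5,130.00 Cr = 766.58 Cr
Training Fund Levy: 6.2% × 9,130.00 Cr = 566.06 Cr
Social Insurance: 4.6% × 9,130.00 Cr = 419.98 Cr
Total withheld: 766.58 Cr + 566.06 Cr + 419.98 Cr = 1,752.62 Cr
Net pay: 9,130.00 Cr − 1,752.62 Cr = 7,377.38 Cr

7,377.38 Cr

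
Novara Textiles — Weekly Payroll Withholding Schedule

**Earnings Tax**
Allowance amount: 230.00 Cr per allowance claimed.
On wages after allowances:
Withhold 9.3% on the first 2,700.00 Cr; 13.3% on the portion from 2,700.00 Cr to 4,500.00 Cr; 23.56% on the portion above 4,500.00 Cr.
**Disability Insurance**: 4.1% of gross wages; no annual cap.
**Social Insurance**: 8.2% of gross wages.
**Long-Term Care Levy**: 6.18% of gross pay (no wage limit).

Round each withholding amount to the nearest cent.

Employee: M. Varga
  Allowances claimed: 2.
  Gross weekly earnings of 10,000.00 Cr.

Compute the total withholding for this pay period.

Earnings Tax: taxable = 10,000.00 Cr − 2×230.00 Cr = 9,540.00 Cr
  490.50 Cr + 23.56% × (9,540.00 Cr − 4,500.00 Cr) = 490.50 Cr + 23.56% × 5,040.00 Cr = 1,677.92 Cr
Disability Insurance: 4.1% × 10,000.00 Cr = 410.00 Cr
Social Insurance: 8.2% × 10,000.00 Cr = 820.00 Cr
Long-Term Care Levy: 6.18% × 10,000.00 Cr = 618.00 Cr
Total: 1,677.92 Cr + 410.00 Cr + 820.00 Cr + 618.00 Cr = 3,525.92 Cr

3,525.92 Cr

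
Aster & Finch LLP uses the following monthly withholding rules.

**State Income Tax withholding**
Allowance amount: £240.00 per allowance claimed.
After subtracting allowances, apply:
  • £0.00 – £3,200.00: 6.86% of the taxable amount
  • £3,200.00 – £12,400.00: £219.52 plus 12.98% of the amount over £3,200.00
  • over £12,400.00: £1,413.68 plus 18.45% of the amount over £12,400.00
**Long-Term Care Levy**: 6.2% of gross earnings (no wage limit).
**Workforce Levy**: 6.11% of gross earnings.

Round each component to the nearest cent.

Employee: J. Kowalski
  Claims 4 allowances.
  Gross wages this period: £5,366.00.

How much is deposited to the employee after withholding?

£4,329.39

State Income Tax: taxable = £5,366.00 − 4×£240.00 = £4,406.00
  £219.52 + 12.98% × (£4,406.00 − £3,200.00) = £219.52 + 12.98% × £1,206.00 = £376.06
Long-Term Care Levy: 6.2% × £5,366.00 = £332.69
Workforce Levy: 6.11% × £5,366.00 = £327.86
Total withheld: £376.06 + £332.69 + £327.86 = £1,036.61
Net pay: £5,366.00 − £1,036.61 = £4,329.39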